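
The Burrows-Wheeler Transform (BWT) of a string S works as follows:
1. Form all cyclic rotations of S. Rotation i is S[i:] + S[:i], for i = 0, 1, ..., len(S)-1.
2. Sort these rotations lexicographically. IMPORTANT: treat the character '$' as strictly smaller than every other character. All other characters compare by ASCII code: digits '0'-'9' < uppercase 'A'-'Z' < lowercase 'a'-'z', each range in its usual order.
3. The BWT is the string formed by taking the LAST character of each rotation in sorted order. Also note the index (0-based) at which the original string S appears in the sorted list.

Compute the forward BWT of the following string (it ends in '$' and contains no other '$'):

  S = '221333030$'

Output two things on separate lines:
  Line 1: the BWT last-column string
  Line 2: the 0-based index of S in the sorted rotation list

All 10 rotations (rotation i = S[i:]+S[:i]):
  rot[0] = 221333030$
  rot[1] = 21333030$2
  rot[2] = 1333030$22
  rot[3] = 333030$221
  rot[4] = 33030$2213
  rot[5] = 3030$22133
  rot[6] = 030$221333
  rot[7] = 30$2213330
  rot[8] = 0$22133303
  rot[9] = $221333030
Sorted (with $ < everything):
  sorted[0] = $221333030  (last char: '0')
  sorted[1] = 0$22133303  (last char: '3')
  sorted[2] = 030$221333  (last char: '3')
  sorted[3] = 1333030$22  (last char: '2')
  sorted[4] = 21333030$2  (last char: '2')
  sorted[5] = 221333030$  (last char: '$')
  sorted[6] = 30$2213330  (last char: '0')
  sorted[7] = 3030$22133  (last char: '3')
  sorted[8] = 33030$2213  (last char: '3')
  sorted[9] = 333030$221  (last char: '1')
Last column: 03322$0331
Original string S is at sorted index 5

Answer: 03322$0331
5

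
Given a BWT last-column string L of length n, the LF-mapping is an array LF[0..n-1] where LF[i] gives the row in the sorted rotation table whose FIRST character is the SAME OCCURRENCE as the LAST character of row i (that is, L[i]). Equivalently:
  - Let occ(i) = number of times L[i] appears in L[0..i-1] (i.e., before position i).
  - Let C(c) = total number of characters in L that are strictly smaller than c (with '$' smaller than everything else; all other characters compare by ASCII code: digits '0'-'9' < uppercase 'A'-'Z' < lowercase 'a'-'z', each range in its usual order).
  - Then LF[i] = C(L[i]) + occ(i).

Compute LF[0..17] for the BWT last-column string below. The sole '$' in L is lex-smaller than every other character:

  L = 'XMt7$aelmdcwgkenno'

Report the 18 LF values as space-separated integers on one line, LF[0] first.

Answer: 3 2 16 1 0 4 7 11 12 6 5 17 9 10 8 13 14 15

Derivation:
Char counts: '$':1, '7':1, 'M':1, 'X':1, 'a':1, 'c':1, 'd':1, 'e':2, 'g':1, 'k':1, 'l':1, 'm':1, 'n':2, 'o':1, 't':1, 'w':1
C (first-col start): C('$')=0, C('7')=1, C('M')=2, C('X')=3, C('a')=4, C('c')=5, C('d')=6, C('e')=7, C('g')=9, C('k')=10, C('l')=11, C('m')=12, C('n')=13, C('o')=15, C('t')=16, C('w')=17
L[0]='X': occ=0, LF[0]=C('X')+0=3+0=3
L[1]='M': occ=0, LF[1]=C('M')+0=2+0=2
L[2]='t': occ=0, LF[2]=C('t')+0=16+0=16
L[3]='7': occ=0, LF[3]=C('7')+0=1+0=1
L[4]='$': occ=0, LF[4]=C('$')+0=0+0=0
L[5]='a': occ=0, LF[5]=C('a')+0=4+0=4
L[6]='e': occ=0, LF[6]=C('e')+0=7+0=7
L[7]='l': occ=0, LF[7]=C('l')+0=11+0=11
L[8]='m': occ=0, LF[8]=C('m')+0=12+0=12
L[9]='d': occ=0, LF[9]=C('d')+0=6+0=6
L[10]='c': occ=0, LF[10]=C('c')+0=5+0=5
L[11]='w': occ=0, LF[11]=C('w')+0=17+0=17
L[12]='g': occ=0, LF[12]=C('g')+0=9+0=9
L[13]='k': occ=0, LF[13]=C('k')+0=10+0=10
L[14]='e': occ=1, LF[14]=C('e')+1=7+1=8
L[15]='n': occ=0, LF[15]=C('n')+0=13+0=13
L[16]='n': occ=1, LF[16]=C('n')+1=13+1=14
L[17]='o': occ=0, LF[17]=C('o')+0=15+0=15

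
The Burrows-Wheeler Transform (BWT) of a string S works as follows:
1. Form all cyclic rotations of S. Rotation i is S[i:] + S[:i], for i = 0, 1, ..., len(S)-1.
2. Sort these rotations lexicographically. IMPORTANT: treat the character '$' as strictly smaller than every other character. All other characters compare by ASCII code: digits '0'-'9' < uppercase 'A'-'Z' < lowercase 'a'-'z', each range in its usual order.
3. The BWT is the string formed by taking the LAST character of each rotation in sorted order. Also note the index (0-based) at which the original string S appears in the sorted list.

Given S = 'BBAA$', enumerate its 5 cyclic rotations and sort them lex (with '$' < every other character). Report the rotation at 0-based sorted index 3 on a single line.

All 5 rotations (rotation i = S[i:]+S[:i]):
  rot[0] = BBAA$
  rot[1] = BAA$B
  rot[2] = AA$BB
  rot[3] = A$BBA
  rot[4] = $BBAA
Sorted (with $ < everything):
  sorted[0] = $BBAA
  sorted[1] = A$BBA
  sorted[2] = AA$BB
  sorted[3] = BAA$B
  sorted[4] = BBAA$
sorted[3] = BAA$B

Answer: BAA$B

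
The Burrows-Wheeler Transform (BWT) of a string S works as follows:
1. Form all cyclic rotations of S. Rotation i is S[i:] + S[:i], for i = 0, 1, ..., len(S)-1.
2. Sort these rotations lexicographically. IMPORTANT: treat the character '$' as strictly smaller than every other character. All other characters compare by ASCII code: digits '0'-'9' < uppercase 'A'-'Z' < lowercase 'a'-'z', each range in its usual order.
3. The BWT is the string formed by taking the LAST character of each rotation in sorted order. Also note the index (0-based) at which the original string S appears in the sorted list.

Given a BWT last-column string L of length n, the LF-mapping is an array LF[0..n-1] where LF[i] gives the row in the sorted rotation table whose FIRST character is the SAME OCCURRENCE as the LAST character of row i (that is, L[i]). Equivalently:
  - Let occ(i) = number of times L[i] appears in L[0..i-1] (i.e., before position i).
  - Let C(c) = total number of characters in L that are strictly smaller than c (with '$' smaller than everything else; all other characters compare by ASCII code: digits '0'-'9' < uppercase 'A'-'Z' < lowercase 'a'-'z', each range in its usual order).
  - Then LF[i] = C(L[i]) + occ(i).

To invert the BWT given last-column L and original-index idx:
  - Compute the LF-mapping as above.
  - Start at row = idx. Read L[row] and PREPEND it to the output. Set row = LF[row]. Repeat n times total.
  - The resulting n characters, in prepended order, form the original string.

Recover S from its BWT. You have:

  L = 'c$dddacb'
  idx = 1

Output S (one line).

Answer: adbdcdc$

Derivation:
LF mapping: 3 0 5 6 7 1 4 2
Walk LF starting at row 1, prepending L[row]:
  step 1: row=1, L[1]='$', prepend. Next row=LF[1]=0
  step 2: row=0, L[0]='c', prepend. Next row=LF[0]=3
  step 3: row=3, L[3]='d', prepend. Next row=LF[3]=6
  step 4: row=6, L[6]='c', prepend. Next row=LF[6]=4
  step 5: row=4, L[4]='d', prepend. Next row=LF[4]=7
  step 6: row=7, L[7]='b', prepend. Next row=LF[7]=2
  step 7: row=2, L[2]='d', prepend. Next row=LF[2]=5
  step 8: row=5, L[5]='a', prepend. Next row=LF[5]=1
Reversed output: adbdcdc$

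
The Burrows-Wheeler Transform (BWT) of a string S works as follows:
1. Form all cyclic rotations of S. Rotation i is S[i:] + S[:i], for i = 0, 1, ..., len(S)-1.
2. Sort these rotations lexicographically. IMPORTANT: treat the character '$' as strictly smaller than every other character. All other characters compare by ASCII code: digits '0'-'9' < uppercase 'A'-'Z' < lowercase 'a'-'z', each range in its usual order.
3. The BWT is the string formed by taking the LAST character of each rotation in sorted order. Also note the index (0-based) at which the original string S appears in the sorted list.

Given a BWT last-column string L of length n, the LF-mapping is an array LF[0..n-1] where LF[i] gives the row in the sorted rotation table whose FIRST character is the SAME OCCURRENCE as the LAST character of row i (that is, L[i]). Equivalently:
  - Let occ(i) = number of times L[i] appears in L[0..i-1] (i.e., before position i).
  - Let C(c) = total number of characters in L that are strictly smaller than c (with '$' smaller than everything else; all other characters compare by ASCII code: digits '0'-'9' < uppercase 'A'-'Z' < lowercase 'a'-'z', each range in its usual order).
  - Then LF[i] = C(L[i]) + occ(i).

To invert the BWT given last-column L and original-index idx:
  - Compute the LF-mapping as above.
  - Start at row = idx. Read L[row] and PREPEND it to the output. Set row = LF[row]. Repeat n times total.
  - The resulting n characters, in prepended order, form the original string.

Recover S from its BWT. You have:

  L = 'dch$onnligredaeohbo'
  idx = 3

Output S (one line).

LF mapping: 4 3 9 0 15 13 14 12 11 8 18 6 5 1 7 16 10 2 17
Walk LF starting at row 3, prepending L[row]:
  step 1: row=3, L[3]='$', prepend. Next row=LF[3]=0
  step 2: row=0, L[0]='d', prepend. Next row=LF[0]=4
  step 3: row=4, L[4]='o', prepend. Next row=LF[4]=15
  step 4: row=15, L[15]='o', prepend. Next row=LF[15]=16
  step 5: row=16, L[16]='h', prepend. Next row=LF[16]=10
  step 6: row=10, L[10]='r', prepend. Next row=LF[10]=18
  step 7: row=18, L[18]='o', prepend. Next row=LF[18]=17
  step 8: row=17, L[17]='b', prepend. Next row=LF[17]=2
  step 9: row=2, L[2]='h', prepend. Next row=LF[2]=9
  step 10: row=9, L[9]='g', prepend. Next row=LF[9]=8
  step 11: row=8, L[8]='i', prepend. Next row=LF[8]=11
  step 12: row=11, L[11]='e', prepend. Next row=LF[11]=6
  step 13: row=6, L[6]='n', prepend. Next row=LF[6]=14
  step 14: row=14, L[14]='e', prepend. Next row=LF[14]=7
  step 15: row=7, L[7]='l', prepend. Next row=LF[7]=12
  step 16: row=12, L[12]='d', prepend. Next row=LF[12]=5
  step 17: row=5, L[5]='n', prepend. Next row=LF[5]=13
  step 18: row=13, L[13]='a', prepend. Next row=LF[13]=1
  step 19: row=1, L[1]='c', prepend. Next row=LF[1]=3
Reversed output: candleneighborhood$

Answer: candleneighborhood$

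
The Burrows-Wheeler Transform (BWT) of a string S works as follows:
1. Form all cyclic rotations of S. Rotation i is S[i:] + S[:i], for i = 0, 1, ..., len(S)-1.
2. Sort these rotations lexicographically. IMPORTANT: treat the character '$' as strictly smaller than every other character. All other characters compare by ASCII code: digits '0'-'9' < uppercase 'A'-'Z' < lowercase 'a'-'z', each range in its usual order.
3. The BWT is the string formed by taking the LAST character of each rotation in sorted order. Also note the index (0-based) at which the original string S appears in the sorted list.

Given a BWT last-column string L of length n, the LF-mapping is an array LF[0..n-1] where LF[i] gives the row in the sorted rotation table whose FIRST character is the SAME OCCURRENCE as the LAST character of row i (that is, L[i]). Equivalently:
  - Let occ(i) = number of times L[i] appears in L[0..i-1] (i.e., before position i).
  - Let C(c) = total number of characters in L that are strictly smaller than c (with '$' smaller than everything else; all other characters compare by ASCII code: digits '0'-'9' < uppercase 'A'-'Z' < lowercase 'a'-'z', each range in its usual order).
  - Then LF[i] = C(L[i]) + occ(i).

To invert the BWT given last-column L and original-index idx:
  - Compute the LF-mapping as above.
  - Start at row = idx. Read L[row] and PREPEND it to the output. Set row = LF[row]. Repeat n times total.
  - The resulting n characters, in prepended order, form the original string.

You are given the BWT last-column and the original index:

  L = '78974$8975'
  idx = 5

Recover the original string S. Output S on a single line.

Answer: 795988477$

Derivation:
LF mapping: 3 6 8 4 1 0 7 9 5 2
Walk LF starting at row 5, prepending L[row]:
  step 1: row=5, L[5]='$', prepend. Next row=LF[5]=0
  step 2: row=0, L[0]='7', prepend. Next row=LF[0]=3
  step 3: row=3, L[3]='7', prepend. Next row=LF[3]=4
  step 4: row=4, L[4]='4', prepend. Next row=LF[4]=1
  step 5: row=1, L[1]='8', prepend. Next row=LF[1]=6
  step 6: row=6, L[6]='8', prepend. Next row=LF[6]=7
  step 7: row=7, L[7]='9', prepend. Next row=LF[7]=9
  step 8: row=9, L[9]='5', prepend. Next row=LF[9]=2
  step 9: row=2, L[2]='9', prepend. Next row=LF[2]=8
  step 10: row=8, L[8]='7', prepend. Next row=LF[8]=5
Reversed output: 795988477$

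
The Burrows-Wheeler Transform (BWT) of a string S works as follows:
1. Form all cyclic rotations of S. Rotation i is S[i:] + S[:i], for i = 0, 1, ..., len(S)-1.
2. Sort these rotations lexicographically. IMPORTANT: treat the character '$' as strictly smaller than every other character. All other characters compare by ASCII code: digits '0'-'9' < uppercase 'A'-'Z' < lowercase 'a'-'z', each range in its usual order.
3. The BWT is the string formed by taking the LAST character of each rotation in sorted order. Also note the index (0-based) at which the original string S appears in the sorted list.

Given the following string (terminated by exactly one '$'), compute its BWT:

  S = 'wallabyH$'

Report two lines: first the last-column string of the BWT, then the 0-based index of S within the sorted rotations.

All 9 rotations (rotation i = S[i:]+S[:i]):
  rot[0] = wallabyH$
  rot[1] = allabyH$w
  rot[2] = llabyH$wa
  rot[3] = labyH$wal
  rot[4] = abyH$wall
  rot[5] = byH$walla
  rot[6] = yH$wallab
  rot[7] = H$wallaby
  rot[8] = $wallabyH
Sorted (with $ < everything):
  sorted[0] = $wallabyH  (last char: 'H')
  sorted[1] = H$wallaby  (last char: 'y')
  sorted[2] = abyH$wall  (last char: 'l')
  sorted[3] = allabyH$w  (last char: 'w')
  sorted[4] = byH$walla  (last char: 'a')
  sorted[5] = labyH$wal  (last char: 'l')
  sorted[6] = llabyH$wa  (last char: 'a')
  sorted[7] = wallabyH$  (last char: '$')
  sorted[8] = yH$wallab  (last char: 'b')
Last column: Hylwala$b
Original string S is at sorted index 7

Answer: Hylwala$b
7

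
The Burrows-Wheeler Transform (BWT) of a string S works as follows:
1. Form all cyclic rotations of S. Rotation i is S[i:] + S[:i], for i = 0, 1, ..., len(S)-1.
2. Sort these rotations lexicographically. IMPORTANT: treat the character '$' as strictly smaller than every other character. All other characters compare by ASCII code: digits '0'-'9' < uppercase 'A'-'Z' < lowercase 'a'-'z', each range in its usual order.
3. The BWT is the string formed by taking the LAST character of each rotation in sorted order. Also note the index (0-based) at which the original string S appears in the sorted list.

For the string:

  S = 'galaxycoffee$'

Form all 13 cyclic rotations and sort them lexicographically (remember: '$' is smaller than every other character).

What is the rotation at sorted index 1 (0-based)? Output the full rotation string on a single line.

Answer: alaxycoffee$g

Derivation:
All 13 rotations (rotation i = S[i:]+S[:i]):
  rot[0] = galaxycoffee$
  rot[1] = alaxycoffee$g
  rot[2] = laxycoffee$ga
  rot[3] = axycoffee$gal
  rot[4] = xycoffee$gala
  rot[5] = ycoffee$galax
  rot[6] = coffee$galaxy
  rot[7] = offee$galaxyc
  rot[8] = ffee$galaxyco
  rot[9] = fee$galaxycof
  rot[10] = ee$galaxycoff
  rot[11] = e$galaxycoffe
  rot[12] = $galaxycoffee
Sorted (with $ < everything):
  sorted[0] = $galaxycoffee
  sorted[1] = alaxycoffee$g
  sorted[2] = axycoffee$gal
  sorted[3] = coffee$galaxy
  sorted[4] = e$galaxycoffe
  sorted[5] = ee$galaxycoff
  sorted[6] = fee$galaxycof
  sorted[7] = ffee$galaxyco
  sorted[8] = galaxycoffee$
  sorted[9] = laxycoffee$ga
  sorted[10] = offee$galaxyc
  sorted[11] = xycoffee$gala
  sorted[12] = ycoffee$galax
sorted[1] = alaxycoffee$g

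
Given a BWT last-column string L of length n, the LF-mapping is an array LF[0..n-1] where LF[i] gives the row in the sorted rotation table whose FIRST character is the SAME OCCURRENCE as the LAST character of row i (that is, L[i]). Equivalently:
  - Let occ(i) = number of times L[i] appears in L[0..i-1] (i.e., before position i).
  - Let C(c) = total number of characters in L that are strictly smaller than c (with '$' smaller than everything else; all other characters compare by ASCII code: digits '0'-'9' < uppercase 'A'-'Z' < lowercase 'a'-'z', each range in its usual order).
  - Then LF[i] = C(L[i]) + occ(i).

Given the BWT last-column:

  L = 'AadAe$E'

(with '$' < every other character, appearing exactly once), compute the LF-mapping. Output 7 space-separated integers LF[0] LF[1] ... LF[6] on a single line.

Char counts: '$':1, 'A':2, 'E':1, 'a':1, 'd':1, 'e':1
C (first-col start): C('$')=0, C('A')=1, C('E')=3, C('a')=4, C('d')=5, C('e')=6
L[0]='A': occ=0, LF[0]=C('A')+0=1+0=1
L[1]='a': occ=0, LF[1]=C('a')+0=4+0=4
L[2]='d': occ=0, LF[2]=C('d')+0=5+0=5
L[3]='A': occ=1, LF[3]=C('A')+1=1+1=2
L[4]='e': occ=0, LF[4]=C('e')+0=6+0=6
L[5]='$': occ=0, LF[5]=C('$')+0=0+0=0
L[6]='E': occ=0, LF[6]=C('E')+0=3+0=3

Answer: 1 4 5 2 6 0 3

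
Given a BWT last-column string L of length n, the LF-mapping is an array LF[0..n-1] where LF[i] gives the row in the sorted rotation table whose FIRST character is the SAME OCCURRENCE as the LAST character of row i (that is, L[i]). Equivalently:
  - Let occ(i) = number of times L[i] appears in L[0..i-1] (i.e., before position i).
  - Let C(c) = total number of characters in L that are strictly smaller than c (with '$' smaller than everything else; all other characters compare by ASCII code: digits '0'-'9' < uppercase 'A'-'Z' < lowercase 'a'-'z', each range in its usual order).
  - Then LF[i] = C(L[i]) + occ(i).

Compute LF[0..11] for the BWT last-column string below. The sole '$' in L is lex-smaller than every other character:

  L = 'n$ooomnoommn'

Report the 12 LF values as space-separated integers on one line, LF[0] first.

Char counts: '$':1, 'm':3, 'n':3, 'o':5
C (first-col start): C('$')=0, C('m')=1, C('n')=4, C('o')=7
L[0]='n': occ=0, LF[0]=C('n')+0=4+0=4
L[1]='$': occ=0, LF[1]=C('$')+0=0+0=0
L[2]='o': occ=0, LF[2]=C('o')+0=7+0=7
L[3]='o': occ=1, LF[3]=C('o')+1=7+1=8
L[4]='o': occ=2, LF[4]=C('o')+2=7+2=9
L[5]='m': occ=0, LF[5]=C('m')+0=1+0=1
L[6]='n': occ=1, LF[6]=C('n')+1=4+1=5
L[7]='o': occ=3, LF[7]=C('o')+3=7+3=10
L[8]='o': occ=4, LF[8]=C('o')+4=7+4=11
L[9]='m': occ=1, LF[9]=C('m')+1=1+1=2
L[10]='m': occ=2, LF[10]=C('m')+2=1+2=3
L[11]='n': occ=2, LF[11]=C('n')+2=4+2=6

Answer: 4 0 7 8 9 1 5 10 11 2 3 6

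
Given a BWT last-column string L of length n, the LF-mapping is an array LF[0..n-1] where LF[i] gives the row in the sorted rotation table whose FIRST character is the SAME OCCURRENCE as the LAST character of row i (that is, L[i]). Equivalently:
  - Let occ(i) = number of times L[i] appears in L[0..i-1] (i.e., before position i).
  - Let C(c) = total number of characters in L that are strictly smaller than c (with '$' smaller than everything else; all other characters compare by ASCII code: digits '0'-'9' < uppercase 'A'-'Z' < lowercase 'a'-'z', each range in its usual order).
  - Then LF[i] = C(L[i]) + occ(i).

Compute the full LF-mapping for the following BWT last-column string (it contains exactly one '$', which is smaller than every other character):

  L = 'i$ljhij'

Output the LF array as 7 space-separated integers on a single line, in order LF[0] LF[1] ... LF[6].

Answer: 2 0 6 4 1 3 5

Derivation:
Char counts: '$':1, 'h':1, 'i':2, 'j':2, 'l':1
C (first-col start): C('$')=0, C('h')=1, C('i')=2, C('j')=4, C('l')=6
L[0]='i': occ=0, LF[0]=C('i')+0=2+0=2
L[1]='$': occ=0, LF[1]=C('$')+0=0+0=0
L[2]='l': occ=0, LF[2]=C('l')+0=6+0=6
L[3]='j': occ=0, LF[3]=C('j')+0=4+0=4
L[4]='h': occ=0, LF[4]=C('h')+0=1+0=1
L[5]='i': occ=1, LF[5]=C('i')+1=2+1=3
L[6]='j': occ=1, LF[6]=C('j')+1=4+1=5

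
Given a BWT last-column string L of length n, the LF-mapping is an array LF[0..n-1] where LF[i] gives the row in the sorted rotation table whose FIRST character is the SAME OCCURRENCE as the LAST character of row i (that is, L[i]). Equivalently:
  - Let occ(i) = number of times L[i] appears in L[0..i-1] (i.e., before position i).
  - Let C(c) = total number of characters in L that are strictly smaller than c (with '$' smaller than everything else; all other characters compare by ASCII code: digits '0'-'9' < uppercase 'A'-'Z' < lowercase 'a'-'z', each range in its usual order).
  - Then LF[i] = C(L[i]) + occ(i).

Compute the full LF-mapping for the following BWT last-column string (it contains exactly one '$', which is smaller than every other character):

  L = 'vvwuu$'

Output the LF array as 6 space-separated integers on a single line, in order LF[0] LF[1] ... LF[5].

Char counts: '$':1, 'u':2, 'v':2, 'w':1
C (first-col start): C('$')=0, C('u')=1, C('v')=3, C('w')=5
L[0]='v': occ=0, LF[0]=C('v')+0=3+0=3
L[1]='v': occ=1, LF[1]=C('v')+1=3+1=4
L[2]='w': occ=0, LF[2]=C('w')+0=5+0=5
L[3]='u': occ=0, LF[3]=C('u')+0=1+0=1
L[4]='u': occ=1, LF[4]=C('u')+1=1+1=2
L[5]='$': occ=0, LF[5]=C('$')+0=0+0=0

Answer: 3 4 5 1 2 0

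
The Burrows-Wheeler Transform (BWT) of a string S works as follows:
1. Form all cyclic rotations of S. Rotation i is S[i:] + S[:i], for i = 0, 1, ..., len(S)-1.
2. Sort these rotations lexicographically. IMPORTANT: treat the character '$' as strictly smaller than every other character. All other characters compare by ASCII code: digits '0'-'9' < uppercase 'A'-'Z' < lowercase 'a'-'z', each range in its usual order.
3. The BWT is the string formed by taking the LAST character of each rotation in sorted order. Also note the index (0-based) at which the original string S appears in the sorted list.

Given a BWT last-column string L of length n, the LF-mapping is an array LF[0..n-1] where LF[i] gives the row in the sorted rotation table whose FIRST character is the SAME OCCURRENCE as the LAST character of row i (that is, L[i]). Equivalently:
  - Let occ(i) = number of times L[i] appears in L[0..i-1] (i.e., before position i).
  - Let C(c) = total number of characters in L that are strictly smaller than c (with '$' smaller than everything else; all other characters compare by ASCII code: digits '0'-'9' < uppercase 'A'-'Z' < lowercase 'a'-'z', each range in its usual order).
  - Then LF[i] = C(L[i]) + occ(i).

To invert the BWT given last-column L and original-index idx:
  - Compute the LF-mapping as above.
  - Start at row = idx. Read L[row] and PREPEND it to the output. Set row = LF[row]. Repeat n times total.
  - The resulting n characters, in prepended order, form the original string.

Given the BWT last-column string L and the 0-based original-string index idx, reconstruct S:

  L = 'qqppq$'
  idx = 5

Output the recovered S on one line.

Answer: qqppq$

Derivation:
LF mapping: 3 4 1 2 5 0
Walk LF starting at row 5, prepending L[row]:
  step 1: row=5, L[5]='$', prepend. Next row=LF[5]=0
  step 2: row=0, L[0]='q', prepend. Next row=LF[0]=3
  step 3: row=3, L[3]='p', prepend. Next row=LF[3]=2
  step 4: row=2, L[2]='p', prepend. Next row=LF[2]=1
  step 5: row=1, L[1]='q', prepend. Next row=LF[1]=4
  step 6: row=4, L[4]='q', prepend. Next row=LF[4]=5
Reversed output: qqppq$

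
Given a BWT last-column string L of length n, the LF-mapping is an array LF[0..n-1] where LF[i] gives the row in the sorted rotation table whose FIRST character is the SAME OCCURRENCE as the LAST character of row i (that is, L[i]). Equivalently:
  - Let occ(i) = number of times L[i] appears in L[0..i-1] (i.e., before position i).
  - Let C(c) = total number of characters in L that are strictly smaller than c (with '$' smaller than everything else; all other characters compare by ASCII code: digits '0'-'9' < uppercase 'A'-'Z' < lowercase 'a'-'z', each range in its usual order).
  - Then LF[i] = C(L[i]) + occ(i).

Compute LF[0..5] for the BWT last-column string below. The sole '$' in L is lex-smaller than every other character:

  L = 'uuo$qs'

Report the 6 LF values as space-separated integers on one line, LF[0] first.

Answer: 4 5 1 0 2 3

Derivation:
Char counts: '$':1, 'o':1, 'q':1, 's':1, 'u':2
C (first-col start): C('$')=0, C('o')=1, C('q')=2, C('s')=3, C('u')=4
L[0]='u': occ=0, LF[0]=C('u')+0=4+0=4
L[1]='u': occ=1, LF[1]=C('u')+1=4+1=5
L[2]='o': occ=0, LF[2]=C('o')+0=1+0=1
L[3]='$': occ=0, LF[3]=C('$')+0=0+0=0
L[4]='q': occ=0, LF[4]=C('q')+0=2+0=2
L[5]='s': occ=0, LF[5]=C('s')+0=3+0=3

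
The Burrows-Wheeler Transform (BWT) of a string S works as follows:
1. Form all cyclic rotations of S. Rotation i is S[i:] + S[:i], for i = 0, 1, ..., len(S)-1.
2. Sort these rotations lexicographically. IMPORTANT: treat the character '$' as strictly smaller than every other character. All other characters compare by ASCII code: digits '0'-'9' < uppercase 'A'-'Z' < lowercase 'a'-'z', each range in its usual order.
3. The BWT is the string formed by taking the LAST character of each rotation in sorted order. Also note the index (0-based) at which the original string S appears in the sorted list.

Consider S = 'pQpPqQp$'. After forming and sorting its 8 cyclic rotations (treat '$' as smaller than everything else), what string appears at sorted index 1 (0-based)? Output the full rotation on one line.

All 8 rotations (rotation i = S[i:]+S[:i]):
  rot[0] = pQpPqQp$
  rot[1] = QpPqQp$p
  rot[2] = pPqQp$pQ
  rot[3] = PqQp$pQp
  rot[4] = qQp$pQpP
  rot[5] = Qp$pQpPq
  rot[6] = p$pQpPqQ
  rot[7] = $pQpPqQp
Sorted (with $ < everything):
  sorted[0] = $pQpPqQp
  sorted[1] = PqQp$pQp
  sorted[2] = Qp$pQpPq
  sorted[3] = QpPqQp$p
  sorted[4] = p$pQpPqQ
  sorted[5] = pPqQp$pQ
  sorted[6] = pQpPqQp$
  sorted[7] = qQp$pQpP
sorted[1] = PqQp$pQp

Answer: PqQp$pQp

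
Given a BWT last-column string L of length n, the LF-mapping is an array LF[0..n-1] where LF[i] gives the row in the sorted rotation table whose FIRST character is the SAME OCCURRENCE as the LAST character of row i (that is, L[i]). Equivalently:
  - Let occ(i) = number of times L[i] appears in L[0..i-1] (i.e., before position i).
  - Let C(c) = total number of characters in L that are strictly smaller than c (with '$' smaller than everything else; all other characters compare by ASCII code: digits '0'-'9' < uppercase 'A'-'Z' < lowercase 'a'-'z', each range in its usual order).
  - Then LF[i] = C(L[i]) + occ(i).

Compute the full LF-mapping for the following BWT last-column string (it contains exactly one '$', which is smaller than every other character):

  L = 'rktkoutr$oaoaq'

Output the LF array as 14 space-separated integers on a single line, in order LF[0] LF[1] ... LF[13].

Answer: 9 3 11 4 5 13 12 10 0 6 1 7 2 8

Derivation:
Char counts: '$':1, 'a':2, 'k':2, 'o':3, 'q':1, 'r':2, 't':2, 'u':1
C (first-col start): C('$')=0, C('a')=1, C('k')=3, C('o')=5, C('q')=8, C('r')=9, C('t')=11, C('u')=13
L[0]='r': occ=0, LF[0]=C('r')+0=9+0=9
L[1]='k': occ=0, LF[1]=C('k')+0=3+0=3
L[2]='t': occ=0, LF[2]=C('t')+0=11+0=11
L[3]='k': occ=1, LF[3]=C('k')+1=3+1=4
L[4]='o': occ=0, LF[4]=C('o')+0=5+0=5
L[5]='u': occ=0, LF[5]=C('u')+0=13+0=13
L[6]='t': occ=1, LF[6]=C('t')+1=11+1=12
L[7]='r': occ=1, LF[7]=C('r')+1=9+1=10
L[8]='$': occ=0, LF[8]=C('$')+0=0+0=0
L[9]='o': occ=1, LF[9]=C('o')+1=5+1=6
L[10]='a': occ=0, LF[10]=C('a')+0=1+0=1
L[11]='o': occ=2, LF[11]=C('o')+2=5+2=7
L[12]='a': occ=1, LF[12]=C('a')+1=1+1=2
L[13]='q': occ=0, LF[13]=C('q')+0=8+0=8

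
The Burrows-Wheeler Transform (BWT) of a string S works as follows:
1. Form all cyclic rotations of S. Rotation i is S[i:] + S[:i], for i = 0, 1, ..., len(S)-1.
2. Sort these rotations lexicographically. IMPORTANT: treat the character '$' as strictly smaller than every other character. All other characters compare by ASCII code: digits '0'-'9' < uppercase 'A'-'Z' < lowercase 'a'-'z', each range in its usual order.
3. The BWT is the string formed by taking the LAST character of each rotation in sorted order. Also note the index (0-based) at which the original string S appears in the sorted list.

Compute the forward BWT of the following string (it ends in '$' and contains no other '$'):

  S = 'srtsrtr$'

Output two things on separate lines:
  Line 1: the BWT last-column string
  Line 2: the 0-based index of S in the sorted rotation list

All 8 rotations (rotation i = S[i:]+S[:i]):
  rot[0] = srtsrtr$
  rot[1] = rtsrtr$s
  rot[2] = tsrtr$sr
  rot[3] = srtr$srt
  rot[4] = rtr$srts
  rot[5] = tr$srtsr
  rot[6] = r$srtsrt
  rot[7] = $srtsrtr
Sorted (with $ < everything):
  sorted[0] = $srtsrtr  (last char: 'r')
  sorted[1] = r$srtsrt  (last char: 't')
  sorted[2] = rtr$srts  (last char: 's')
  sorted[3] = rtsrtr$s  (last char: 's')
  sorted[4] = srtr$srt  (last char: 't')
  sorted[5] = srtsrtr$  (last char: '$')
  sorted[6] = tr$srtsr  (last char: 'r')
  sorted[7] = tsrtr$sr  (last char: 'r')
Last column: rtsst$rr
Original string S is at sorted index 5

Answer: rtsst$rr
5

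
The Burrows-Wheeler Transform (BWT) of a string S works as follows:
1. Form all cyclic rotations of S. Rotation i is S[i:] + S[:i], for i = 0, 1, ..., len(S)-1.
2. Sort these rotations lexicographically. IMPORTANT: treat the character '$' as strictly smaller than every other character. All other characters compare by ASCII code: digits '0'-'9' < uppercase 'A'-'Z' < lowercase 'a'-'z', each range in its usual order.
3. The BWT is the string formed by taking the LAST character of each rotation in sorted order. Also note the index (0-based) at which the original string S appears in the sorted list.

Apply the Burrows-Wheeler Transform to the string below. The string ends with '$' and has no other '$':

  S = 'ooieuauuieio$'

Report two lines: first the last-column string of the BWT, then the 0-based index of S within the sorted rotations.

All 13 rotations (rotation i = S[i:]+S[:i]):
  rot[0] = ooieuauuieio$
  rot[1] = oieuauuieio$o
  rot[2] = ieuauuieio$oo
  rot[3] = euauuieio$ooi
  rot[4] = uauuieio$ooie
  rot[5] = auuieio$ooieu
  rot[6] = uuieio$ooieua
  rot[7] = uieio$ooieuau
  rot[8] = ieio$ooieuauu
  rot[9] = eio$ooieuauui
  rot[10] = io$ooieuauuie
  rot[11] = o$ooieuauuiei
  rot[12] = $ooieuauuieio
Sorted (with $ < everything):
  sorted[0] = $ooieuauuieio  (last char: 'o')
  sorted[1] = auuieio$ooieu  (last char: 'u')
  sorted[2] = eio$ooieuauui  (last char: 'i')
  sorted[3] = euauuieio$ooi  (last char: 'i')
  sorted[4] = ieio$ooieuauu  (last char: 'u')
  sorted[5] = ieuauuieio$oo  (last char: 'o')
  sorted[6] = io$ooieuauuie  (last char: 'e')
  sorted[7] = o$ooieuauuiei  (last char: 'i')
  sorted[8] = oieuauuieio$o  (last char: 'o')
  sorted[9] = ooieuauuieio$  (last char: '$')
  sorted[10] = uauuieio$ooie  (last char: 'e')
  sorted[11] = uieio$ooieuau  (last char: 'u')
  sorted[12] = uuieio$ooieua  (last char: 'a')
Last column: ouiiuoeio$eua
Original string S is at sorted index 9

Answer: ouiiuoeio$eua
9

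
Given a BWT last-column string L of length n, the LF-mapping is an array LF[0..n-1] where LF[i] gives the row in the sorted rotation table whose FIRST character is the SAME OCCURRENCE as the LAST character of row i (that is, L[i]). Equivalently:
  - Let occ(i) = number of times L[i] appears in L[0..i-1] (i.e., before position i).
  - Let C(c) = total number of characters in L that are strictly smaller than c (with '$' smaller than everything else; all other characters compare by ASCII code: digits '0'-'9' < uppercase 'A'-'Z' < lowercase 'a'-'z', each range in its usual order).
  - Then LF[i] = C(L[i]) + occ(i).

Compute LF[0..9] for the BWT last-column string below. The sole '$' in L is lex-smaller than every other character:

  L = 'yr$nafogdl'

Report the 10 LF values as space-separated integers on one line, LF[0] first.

Char counts: '$':1, 'a':1, 'd':1, 'f':1, 'g':1, 'l':1, 'n':1, 'o':1, 'r':1, 'y':1
C (first-col start): C('$')=0, C('a')=1, C('d')=2, C('f')=3, C('g')=4, C('l')=5, C('n')=6, C('o')=7, C('r')=8, C('y')=9
L[0]='y': occ=0, LF[0]=C('y')+0=9+0=9
L[1]='r': occ=0, LF[1]=C('r')+0=8+0=8
L[2]='$': occ=0, LF[2]=C('$')+0=0+0=0
L[3]='n': occ=0, LF[3]=C('n')+0=6+0=6
L[4]='a': occ=0, LF[4]=C('a')+0=1+0=1
L[5]='f': occ=0, LF[5]=C('f')+0=3+0=3
L[6]='o': occ=0, LF[6]=C('o')+0=7+0=7
L[7]='g': occ=0, LF[7]=C('g')+0=4+0=4
L[8]='d': occ=0, LF[8]=C('d')+0=2+0=2
L[9]='l': occ=0, LF[9]=C('l')+0=5+0=5

Answer: 9 8 0 6 1 3 7 4 2 5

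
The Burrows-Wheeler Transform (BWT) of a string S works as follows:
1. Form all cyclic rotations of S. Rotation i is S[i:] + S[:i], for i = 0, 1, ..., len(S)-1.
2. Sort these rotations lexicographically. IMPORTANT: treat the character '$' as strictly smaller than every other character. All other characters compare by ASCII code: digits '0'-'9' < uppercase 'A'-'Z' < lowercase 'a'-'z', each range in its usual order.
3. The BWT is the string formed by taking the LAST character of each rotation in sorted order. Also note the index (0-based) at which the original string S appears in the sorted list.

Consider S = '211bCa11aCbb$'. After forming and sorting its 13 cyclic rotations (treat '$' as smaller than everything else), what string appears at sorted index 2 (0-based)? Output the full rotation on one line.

All 13 rotations (rotation i = S[i:]+S[:i]):
  rot[0] = 211bCa11aCbb$
  rot[1] = 11bCa11aCbb$2
  rot[2] = 1bCa11aCbb$21
  rot[3] = bCa11aCbb$211
  rot[4] = Ca11aCbb$211b
  rot[5] = a11aCbb$211bC
  rot[6] = 11aCbb$211bCa
  rot[7] = 1aCbb$211bCa1
  rot[8] = aCbb$211bCa11
  rot[9] = Cbb$211bCa11a
  rot[10] = bb$211bCa11aC
  rot[11] = b$211bCa11aCb
  rot[12] = $211bCa11aCbb
Sorted (with $ < everything):
  sorted[0] = $211bCa11aCbb
  sorted[1] = 11aCbb$211bCa
  sorted[2] = 11bCa11aCbb$2
  sorted[3] = 1aCbb$211bCa1
  sorted[4] = 1bCa11aCbb$21
  sorted[5] = 211bCa11aCbb$
  sorted[6] = Ca11aCbb$211b
  sorted[7] = Cbb$211bCa11a
  sorted[8] = a11aCbb$211bC
  sorted[9] = aCbb$211bCa11
  sorted[10] = b$211bCa11aCb
  sorted[11] = bCa11aCbb$211
  sorted[12] = bb$211bCa11aC
sorted[2] = 11bCa11aCbb$2

Answer: 11bCa11aCbb$2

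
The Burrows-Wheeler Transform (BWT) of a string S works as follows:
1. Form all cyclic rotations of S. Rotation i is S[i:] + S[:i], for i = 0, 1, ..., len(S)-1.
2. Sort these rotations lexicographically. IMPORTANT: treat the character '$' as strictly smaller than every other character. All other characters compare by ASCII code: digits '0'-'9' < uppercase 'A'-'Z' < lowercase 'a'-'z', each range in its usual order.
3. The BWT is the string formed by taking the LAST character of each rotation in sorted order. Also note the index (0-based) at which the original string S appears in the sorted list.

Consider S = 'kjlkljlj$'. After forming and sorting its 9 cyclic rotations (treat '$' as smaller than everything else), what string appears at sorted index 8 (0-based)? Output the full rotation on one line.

Answer: lkljlj$kj

Derivation:
All 9 rotations (rotation i = S[i:]+S[:i]):
  rot[0] = kjlkljlj$
  rot[1] = jlkljlj$k
  rot[2] = lkljlj$kj
  rot[3] = kljlj$kjl
  rot[4] = ljlj$kjlk
  rot[5] = jlj$kjlkl
  rot[6] = lj$kjlklj
  rot[7] = j$kjlkljl
  rot[8] = $kjlkljlj
Sorted (with $ < everything):
  sorted[0] = $kjlkljlj
  sorted[1] = j$kjlkljl
  sorted[2] = jlj$kjlkl
  sorted[3] = jlkljlj$k
  sorted[4] = kjlkljlj$
  sorted[5] = kljlj$kjl
  sorted[6] = lj$kjlklj
  sorted[7] = ljlj$kjlk
  sorted[8] = lkljlj$kj
sorted[8] = lkljlj$kj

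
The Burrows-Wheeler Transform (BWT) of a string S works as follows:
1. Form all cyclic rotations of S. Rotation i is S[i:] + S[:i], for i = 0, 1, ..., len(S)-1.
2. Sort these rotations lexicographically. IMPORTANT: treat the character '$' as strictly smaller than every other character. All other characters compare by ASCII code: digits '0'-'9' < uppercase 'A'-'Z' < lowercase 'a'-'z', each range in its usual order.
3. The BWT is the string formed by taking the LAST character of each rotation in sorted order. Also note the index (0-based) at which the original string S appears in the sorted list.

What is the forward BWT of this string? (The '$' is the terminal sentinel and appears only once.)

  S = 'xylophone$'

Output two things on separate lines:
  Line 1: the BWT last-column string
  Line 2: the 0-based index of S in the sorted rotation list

All 10 rotations (rotation i = S[i:]+S[:i]):
  rot[0] = xylophone$
  rot[1] = ylophone$x
  rot[2] = lophone$xy
  rot[3] = ophone$xyl
  rot[4] = phone$xylo
  rot[5] = hone$xylop
  rot[6] = one$xyloph
  rot[7] = ne$xylopho
  rot[8] = e$xylophon
  rot[9] = $xylophone
Sorted (with $ < everything):
  sorted[0] = $xylophone  (last char: 'e')
  sorted[1] = e$xylophon  (last char: 'n')
  sorted[2] = hone$xylop  (last char: 'p')
  sorted[3] = lophone$xy  (last char: 'y')
  sorted[4] = ne$xylopho  (last char: 'o')
  sorted[5] = one$xyloph  (last char: 'h')
  sorted[6] = ophone$xyl  (last char: 'l')
  sorted[7] = phone$xylo  (last char: 'o')
  sorted[8] = xylophone$  (last char: '$')
  sorted[9] = ylophone$x  (last char: 'x')
Last column: enpyohlo$x
Original string S is at sorted index 8

Answer: enpyohlo$x
8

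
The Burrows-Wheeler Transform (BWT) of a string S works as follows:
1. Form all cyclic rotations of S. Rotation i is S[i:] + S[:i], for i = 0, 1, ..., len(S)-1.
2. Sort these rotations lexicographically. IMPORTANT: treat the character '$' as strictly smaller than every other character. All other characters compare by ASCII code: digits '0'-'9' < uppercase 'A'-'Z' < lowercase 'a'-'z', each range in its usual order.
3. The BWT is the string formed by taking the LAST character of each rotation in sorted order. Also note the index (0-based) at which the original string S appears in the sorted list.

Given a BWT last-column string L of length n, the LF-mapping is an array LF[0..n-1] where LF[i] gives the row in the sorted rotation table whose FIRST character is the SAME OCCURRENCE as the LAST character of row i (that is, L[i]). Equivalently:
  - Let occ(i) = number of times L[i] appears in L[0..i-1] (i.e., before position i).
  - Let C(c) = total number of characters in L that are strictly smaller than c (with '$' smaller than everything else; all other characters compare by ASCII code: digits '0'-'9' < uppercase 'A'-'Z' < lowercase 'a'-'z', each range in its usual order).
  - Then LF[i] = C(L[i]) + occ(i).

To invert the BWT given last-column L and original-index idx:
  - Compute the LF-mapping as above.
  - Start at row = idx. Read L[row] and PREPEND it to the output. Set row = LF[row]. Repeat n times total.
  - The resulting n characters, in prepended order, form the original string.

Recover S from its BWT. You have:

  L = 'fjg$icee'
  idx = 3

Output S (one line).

Answer: ejcgeif$

Derivation:
LF mapping: 4 7 5 0 6 1 2 3
Walk LF starting at row 3, prepending L[row]:
  step 1: row=3, L[3]='$', prepend. Next row=LF[3]=0
  step 2: row=0, L[0]='f', prepend. Next row=LF[0]=4
  step 3: row=4, L[4]='i', prepend. Next row=LF[4]=6
  step 4: row=6, L[6]='e', prepend. Next row=LF[6]=2
  step 5: row=2, L[2]='g', prepend. Next row=LF[2]=5
  step 6: row=5, L[5]='c', prepend. Next row=LF[5]=1
  step 7: row=1, L[1]='j', prepend. Next row=LF[1]=7
  step 8: row=7, L[7]='e', prepend. Next row=LF[7]=3
Reversed output: ejcgeif$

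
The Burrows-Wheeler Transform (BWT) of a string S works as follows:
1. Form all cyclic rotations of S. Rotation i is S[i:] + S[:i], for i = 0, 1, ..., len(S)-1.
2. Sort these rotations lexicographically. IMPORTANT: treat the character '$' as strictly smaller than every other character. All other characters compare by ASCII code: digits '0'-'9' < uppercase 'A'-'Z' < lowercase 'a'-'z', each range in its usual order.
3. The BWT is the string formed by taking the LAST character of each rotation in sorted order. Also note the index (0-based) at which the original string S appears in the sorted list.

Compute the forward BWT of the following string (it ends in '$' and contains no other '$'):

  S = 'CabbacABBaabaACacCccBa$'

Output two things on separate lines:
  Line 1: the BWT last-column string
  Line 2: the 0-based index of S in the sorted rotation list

All 23 rotations (rotation i = S[i:]+S[:i]):
  rot[0] = CabbacABBaabaACacCccBa$
  rot[1] = abbacABBaabaACacCccBa$C
  rot[2] = bbacABBaabaACacCccBa$Ca
  rot[3] = bacABBaabaACacCccBa$Cab
  rot[4] = acABBaabaACacCccBa$Cabb
  rot[5] = cABBaabaACacCccBa$Cabba
  rot[6] = ABBaabaACacCccBa$Cabbac
  rot[7] = BBaabaACacCccBa$CabbacA
  rot[8] = BaabaACacCccBa$CabbacAB
  rot[9] = aabaACacCccBa$CabbacABB
  rot[10] = abaACacCccBa$CabbacABBa
  rot[11] = baACacCccBa$CabbacABBaa
  rot[12] = aACacCccBa$CabbacABBaab
  rot[13] = ACacCccBa$CabbacABBaaba
  rot[14] = CacCccBa$CabbacABBaabaA
  rot[15] = acCccBa$CabbacABBaabaAC
  rot[16] = cCccBa$CabbacABBaabaACa
  rot[17] = CccBa$CabbacABBaabaACac
  rot[18] = ccBa$CabbacABBaabaACacC
  rot[19] = cBa$CabbacABBaabaACacCc
  rot[20] = Ba$CabbacABBaabaACacCcc
  rot[21] = a$CabbacABBaabaACacCccB
  rot[22] = $CabbacABBaabaACacCccBa
Sorted (with $ < everything):
  sorted[0] = $CabbacABBaabaACacCccBa  (last char: 'a')
  sorted[1] = ABBaabaACacCccBa$Cabbac  (last char: 'c')
  sorted[2] = ACacCccBa$CabbacABBaaba  (last char: 'a')
  sorted[3] = BBaabaACacCccBa$CabbacA  (last char: 'A')
  sorted[4] = Ba$CabbacABBaabaACacCcc  (last char: 'c')
  sorted[5] = BaabaACacCccBa$CabbacAB  (last char: 'B')
  sorted[6] = CabbacABBaabaACacCccBa$  (last char: '$')
  sorted[7] = CacCccBa$CabbacABBaabaA  (last char: 'A')
  sorted[8] = CccBa$CabbacABBaabaACac  (last char: 'c')
  sorted[9] = a$CabbacABBaabaACacCccB  (last char: 'B')
  sorted[10] = aACacCccBa$CabbacABBaab  (last char: 'b')
  sorted[11] = aabaACacCccBa$CabbacABB  (last char: 'B')
  sorted[12] = abaACacCccBa$CabbacABBa  (last char: 'a')
  sorted[13] = abbacABBaabaACacCccBa$C  (last char: 'C')
  sorted[14] = acABBaabaACacCccBa$Cabb  (last char: 'b')
  sorted[15] = acCccBa$CabbacABBaabaAC  (last char: 'C')
  sorted[16] = baACacCccBa$CabbacABBaa  (last char: 'a')
  sorted[17] = bacABBaabaACacCccBa$Cab  (last char: 'b')
  sorted[18] = bbacABBaabaACacCccBa$Ca  (last char: 'a')
  sorted[19] = cABBaabaACacCccBa$Cabba  (last char: 'a')
  sorted[20] = cBa$CabbacABBaabaACacCc  (last char: 'c')
  sorted[21] = cCccBa$CabbacABBaabaACa  (last char: 'a')
  sorted[22] = ccBa$CabbacABBaabaACacC  (last char: 'C')
Last column: acaAcB$AcBbBaCbCabaacaC
Original string S is at sorted index 6

Answer: acaAcB$AcBbBaCbCabaacaC
6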